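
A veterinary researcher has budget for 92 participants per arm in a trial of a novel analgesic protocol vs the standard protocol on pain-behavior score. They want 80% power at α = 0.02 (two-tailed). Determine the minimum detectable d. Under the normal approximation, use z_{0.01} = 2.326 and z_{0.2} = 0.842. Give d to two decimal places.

d_min ≈ 0.47

For two independent groups of n = 92 each: d_min = (z_{α/2} + z_β)·√(2/n).
z-sum = 2.326 + 0.842 = 3.168.
d_min = 3.168 × √(2/92) = 3.168 × 0.1474 = 0.467.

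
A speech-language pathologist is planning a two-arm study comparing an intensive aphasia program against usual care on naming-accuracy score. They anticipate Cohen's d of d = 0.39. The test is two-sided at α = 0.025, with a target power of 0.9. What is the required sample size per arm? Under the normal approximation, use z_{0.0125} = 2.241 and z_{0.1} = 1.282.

For two independent groups with equal n: n = 2·((z_{α/2} + z_β) / d)².
z_{α/2} + z_β = 2.241 + 1.282 = 3.523.
n = 2 × (3.523 / 0.39)² = 2 × 9.033² = 2 × 81.60 = 163.2.
Round up to the next whole participant.

n = 164 per group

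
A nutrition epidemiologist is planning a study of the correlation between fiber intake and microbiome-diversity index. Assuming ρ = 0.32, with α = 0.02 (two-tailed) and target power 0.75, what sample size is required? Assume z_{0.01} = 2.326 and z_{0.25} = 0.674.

n = 85

Fisher's z: C = ½·ln((1+r)/(1−r)) = ½·ln(1.9412) = 0.3316.
n = ((z_{α/2} + z_β)/C)² + 3.
(2.326 + 0.674) / 0.3316 = 3.000 / 0.3316 = 9.047.
n = 9.047² + 3 = 81.85 + 3 = 84.8.
Round up.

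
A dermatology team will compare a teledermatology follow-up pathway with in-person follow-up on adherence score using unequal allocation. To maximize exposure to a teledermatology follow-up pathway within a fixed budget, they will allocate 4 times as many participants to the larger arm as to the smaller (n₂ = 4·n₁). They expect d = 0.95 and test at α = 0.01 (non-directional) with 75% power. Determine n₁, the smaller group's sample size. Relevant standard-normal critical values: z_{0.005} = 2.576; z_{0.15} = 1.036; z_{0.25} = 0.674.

n₁ = 15

With allocation ratio k = n₂/n₁ = 4, Var(x̄₁−x̄₂) = σ²(1/n₁ + 1/(k·n₁)) = σ²·(k+1)/(k·n₁).
So n₁ = (1 + 1/k)·((z_{α/2} + z_β)/d)² = 1.250 × (3.250/0.95)².
n₁ = 1.250 × 11.70 = 14.6.
Round up: n₁ = 15, giving n₂ = 4 × 15 = 60.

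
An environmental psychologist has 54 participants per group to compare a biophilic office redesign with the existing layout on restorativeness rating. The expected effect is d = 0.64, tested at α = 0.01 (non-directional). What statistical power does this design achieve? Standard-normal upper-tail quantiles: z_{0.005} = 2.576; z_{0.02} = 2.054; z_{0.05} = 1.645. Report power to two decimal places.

power ≈ 0.77

For two equal groups, power = Φ(d·√(n/2) − z_{α/2}).
d·√(n/2) = 0.64 × √(54/2) = 0.64 × 5.196 = 3.326.
z_β = 3.326 − 2.576 = 0.750.
Power = Φ(0.750) = 0.773.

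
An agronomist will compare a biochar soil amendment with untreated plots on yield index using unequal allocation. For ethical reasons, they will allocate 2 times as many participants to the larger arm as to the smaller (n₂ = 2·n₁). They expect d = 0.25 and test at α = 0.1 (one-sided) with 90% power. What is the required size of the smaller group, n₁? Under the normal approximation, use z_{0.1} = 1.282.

n₁ = 158

With allocation ratio k = n₂/n₁ = 2, Var(x̄₁−x̄₂) = σ²(1/n₁ + 1/(k·n₁)) = σ²·(k+1)/(k·n₁).
So n₁ = (1 + 1/k)·((z_{α} + z_β)/d)² = 1.500 × (2.564/0.25)².
n₁ = 1.500 × 105.19 = 157.8.
Round up: n₁ = 158, giving n₂ = 2 × 158 = 316.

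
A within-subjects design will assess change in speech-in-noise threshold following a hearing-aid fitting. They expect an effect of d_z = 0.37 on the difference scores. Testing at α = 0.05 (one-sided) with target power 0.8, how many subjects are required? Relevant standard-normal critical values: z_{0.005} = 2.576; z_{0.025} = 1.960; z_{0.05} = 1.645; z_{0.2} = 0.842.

For a paired (one-sample on differences) test: n = ((z_{α} + z_β) / d)².
z_{α} + z_β = 1.645 + 0.842 = 2.487.
n = (2.487 / 0.37)² = 6.722² = 45.18.
Round up.

n = 46 pairs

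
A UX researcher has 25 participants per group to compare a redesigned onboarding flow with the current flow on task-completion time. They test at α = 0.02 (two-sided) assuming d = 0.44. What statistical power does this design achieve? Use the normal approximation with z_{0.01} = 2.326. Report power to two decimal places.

For two equal groups, power = Φ(d·√(n/2) − z_{α/2}).
d·√(n/2) = 0.44 × √(25/2) = 0.44 × 3.536 = 1.556.
z_β = 1.556 − 2.326 = -0.770.
Power = Φ(-0.770) = 0.221.

power ≈ 0.22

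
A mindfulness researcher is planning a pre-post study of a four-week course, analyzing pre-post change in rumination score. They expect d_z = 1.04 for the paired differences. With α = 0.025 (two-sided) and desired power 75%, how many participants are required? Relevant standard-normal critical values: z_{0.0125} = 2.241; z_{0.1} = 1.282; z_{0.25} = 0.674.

n = 8 pairs

For a paired (one-sample on differences) test: n = ((z_{α/2} + z_β) / d)².
z_{α/2} + z_β = 2.241 + 0.674 = 2.915.
n = (2.915 / 1.04)² = 2.803² = 7.86.
Round up.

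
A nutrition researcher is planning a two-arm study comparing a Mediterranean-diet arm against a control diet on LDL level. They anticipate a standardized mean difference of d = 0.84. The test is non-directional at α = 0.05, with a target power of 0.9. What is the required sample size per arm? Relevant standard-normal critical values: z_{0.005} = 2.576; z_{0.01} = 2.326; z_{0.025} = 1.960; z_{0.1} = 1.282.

For two independent groups with equal n: n = 2·((z_{α/2} + z_β) / d)².
z_{α/2} + z_β = 1.960 + 1.282 = 3.242.
n = 2 × (3.242 / 0.84)² = 2 × 3.860² = 2 × 14.90 = 29.8.
Round up to the next whole participant.

n = 30 per group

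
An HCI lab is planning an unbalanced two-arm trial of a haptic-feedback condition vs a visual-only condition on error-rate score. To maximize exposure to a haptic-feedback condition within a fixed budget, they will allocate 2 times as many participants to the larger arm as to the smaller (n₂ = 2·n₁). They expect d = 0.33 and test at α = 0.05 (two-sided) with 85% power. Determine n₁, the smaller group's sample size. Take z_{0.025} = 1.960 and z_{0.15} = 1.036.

n₁ = 124

With allocation ratio k = n₂/n₁ = 2, Var(x̄₁−x̄₂) = σ²(1/n₁ + 1/(k·n₁)) = σ²·(k+1)/(k·n₁).
So n₁ = (1 + 1/k)·((z_{α/2} + z_β)/d)² = 1.500 × (2.996/0.33)².
n₁ = 1.500 × 82.42 = 123.6.
Round up: n₁ = 124, giving n₂ = 2 × 124 = 248.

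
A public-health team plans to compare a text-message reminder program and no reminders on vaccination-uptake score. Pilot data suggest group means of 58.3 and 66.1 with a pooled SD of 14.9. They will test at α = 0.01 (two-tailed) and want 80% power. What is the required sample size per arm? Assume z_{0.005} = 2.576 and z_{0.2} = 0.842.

n = 86 per group

Cohen's d = |M₁ − M₂| / SD_pooled = |58.3 − 66.1| / 14.9 = 7.8 / 14.9 = 0.523.
For two independent groups with equal n: n = 2·((z_{α/2} + z_β) / d)².
z_{α/2} + z_β = 2.576 + 0.842 = 3.418.
n = 2 × (3.418 / 0.523)² = 2 × 6.535² = 2 × 42.71 = 85.4.
Round up to the next whole participant.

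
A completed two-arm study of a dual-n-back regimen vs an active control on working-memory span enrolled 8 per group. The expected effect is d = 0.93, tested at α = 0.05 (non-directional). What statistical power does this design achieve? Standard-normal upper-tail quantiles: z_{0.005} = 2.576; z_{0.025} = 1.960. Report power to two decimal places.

power ≈ 0.46

For two equal groups, power = Φ(d·√(n/2) − z_{α/2}).
d·√(n/2) = 0.93 × √(8/2) = 0.93 × 2.000 = 1.860.
z_β = 1.860 − 1.960 = -0.100.
Power = Φ(-0.100) = 0.460.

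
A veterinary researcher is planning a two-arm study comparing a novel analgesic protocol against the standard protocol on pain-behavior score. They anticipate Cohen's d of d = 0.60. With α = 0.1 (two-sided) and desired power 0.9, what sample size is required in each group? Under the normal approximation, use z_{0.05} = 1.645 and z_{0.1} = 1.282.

n = 48 per group

For two independent groups with equal n: n = 2·((z_{α/2} + z_β) / d)².
z_{α/2} + z_β = 1.645 + 1.282 = 2.927.
n = 2 × (2.927 / 0.60)² = 2 × 4.878² = 2 × 23.80 = 47.6.
Round up to the next whole participant.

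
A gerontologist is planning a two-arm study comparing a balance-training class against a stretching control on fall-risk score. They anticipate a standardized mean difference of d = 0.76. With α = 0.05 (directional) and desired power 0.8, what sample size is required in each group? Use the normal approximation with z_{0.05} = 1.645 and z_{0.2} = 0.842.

n = 22 per group

For two independent groups with equal n: n = 2·((z_{α} + z_β) / d)².
z_{α} + z_β = 1.645 + 0.842 = 2.487.
n = 2 × (2.487 / 0.76)² = 2 × 3.272² = 2 × 10.71 = 21.4.
Round up to the next whole participant.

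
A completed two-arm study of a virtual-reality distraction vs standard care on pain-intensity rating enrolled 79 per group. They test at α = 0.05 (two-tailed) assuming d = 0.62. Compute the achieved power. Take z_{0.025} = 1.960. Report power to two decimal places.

power ≈ 0.97

For two equal groups, power = Φ(d·√(n/2) − z_{α/2}).
d·√(n/2) = 0.62 × √(79/2) = 0.62 × 6.285 = 3.897.
z_β = 3.897 − 1.960 = 1.937.
Power = Φ(1.937) = 0.974.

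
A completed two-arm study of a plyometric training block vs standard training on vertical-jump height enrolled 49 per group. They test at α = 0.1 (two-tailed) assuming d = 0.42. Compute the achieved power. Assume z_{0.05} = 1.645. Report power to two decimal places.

power ≈ 0.67

For two equal groups, power = Φ(d·√(n/2) − z_{α/2}).
d·√(n/2) = 0.42 × √(49/2) = 0.42 × 4.950 = 2.079.
z_β = 2.079 − 1.645 = 0.434.
Power = Φ(0.434) = 0.668.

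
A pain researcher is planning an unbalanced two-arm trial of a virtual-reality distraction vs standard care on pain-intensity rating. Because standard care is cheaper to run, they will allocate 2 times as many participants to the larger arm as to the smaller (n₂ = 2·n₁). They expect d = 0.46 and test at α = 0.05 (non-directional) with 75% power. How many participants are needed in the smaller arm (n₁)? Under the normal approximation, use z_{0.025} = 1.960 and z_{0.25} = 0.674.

With allocation ratio k = n₂/n₁ = 2, Var(x̄₁−x̄₂) = σ²(1/n₁ + 1/(k·n₁)) = σ²·(k+1)/(k·n₁).
So n₁ = (1 + 1/k)·((z_{α/2} + z_β)/d)² = 1.500 × (2.634/0.46)².
n₁ = 1.500 × 32.79 = 49.2.
Round up: n₁ = 50, giving n₂ = 2 × 50 = 100.

n₁ = 50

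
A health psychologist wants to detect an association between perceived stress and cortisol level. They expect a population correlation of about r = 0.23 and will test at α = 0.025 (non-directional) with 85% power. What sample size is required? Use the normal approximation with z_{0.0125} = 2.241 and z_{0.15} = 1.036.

n = 199

Fisher's z: C = ½·ln((1+r)/(1−r)) = ½·ln(1.5974) = 0.2342.
n = ((z_{α/2} + z_β)/C)² + 3.
(2.241 + 1.036) / 0.2342 = 3.277 / 0.2342 = 13.992.
n = 13.992² + 3 = 195.78 + 3 = 198.8.
Round up.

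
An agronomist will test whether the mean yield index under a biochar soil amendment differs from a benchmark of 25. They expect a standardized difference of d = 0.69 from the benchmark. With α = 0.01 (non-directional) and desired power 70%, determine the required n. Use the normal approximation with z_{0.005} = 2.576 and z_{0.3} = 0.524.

n = 21

For a one-sample test: n = ((z_{α/2} + z_β) / d)².
z_{α/2} + z_β = 2.576 + 0.524 = 3.100.
n = (3.100 / 0.69)² = 4.493² = 20.18.
Round up.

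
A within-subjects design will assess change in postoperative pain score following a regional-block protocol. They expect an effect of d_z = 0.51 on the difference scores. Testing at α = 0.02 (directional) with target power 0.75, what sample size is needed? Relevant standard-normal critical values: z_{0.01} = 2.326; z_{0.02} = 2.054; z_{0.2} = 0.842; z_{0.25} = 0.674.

n = 29 pairs

For a paired (one-sample on differences) test: n = ((z_{α} + z_β) / d)².
z_{α} + z_β = 2.054 + 0.674 = 2.728.
n = (2.728 / 0.51)² = 5.349² = 28.61.
Round up.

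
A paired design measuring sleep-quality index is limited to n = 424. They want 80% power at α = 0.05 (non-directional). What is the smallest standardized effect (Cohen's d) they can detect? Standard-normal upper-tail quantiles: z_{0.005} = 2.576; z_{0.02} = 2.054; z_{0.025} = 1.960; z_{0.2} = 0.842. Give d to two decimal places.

d_min ≈ 0.14

For a single sample (or paired design) of n = 424: d_min = (z_{α/2} + z_β)/√n.
z-sum = 1.960 + 0.842 = 2.802.
d_min = 2.802 / √424 = 2.802 / 20.591 = 0.136.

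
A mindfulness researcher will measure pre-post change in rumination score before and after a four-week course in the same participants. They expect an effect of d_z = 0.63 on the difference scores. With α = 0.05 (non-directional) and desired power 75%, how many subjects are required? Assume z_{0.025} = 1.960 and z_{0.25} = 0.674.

n = 18 pairs

For a paired (one-sample on differences) test: n = ((z_{α/2} + z_β) / d)².
z_{α/2} + z_β = 1.960 + 0.674 = 2.634.
n = (2.634 / 0.63)² = 4.181² = 17.48.
Round up.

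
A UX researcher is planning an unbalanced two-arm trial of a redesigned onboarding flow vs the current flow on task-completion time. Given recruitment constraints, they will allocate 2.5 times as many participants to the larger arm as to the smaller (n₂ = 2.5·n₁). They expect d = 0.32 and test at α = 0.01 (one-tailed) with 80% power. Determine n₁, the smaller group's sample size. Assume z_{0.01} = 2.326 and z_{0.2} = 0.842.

With allocation ratio k = n₂/n₁ = 2.5, Var(x̄₁−x̄₂) = σ²(1/n₁ + 1/(k·n₁)) = σ²·(k+1)/(k·n₁).
So n₁ = (1 + 1/k)·((z_{α} + z_β)/d)² = 1.400 × (3.168/0.32)².
n₁ = 1.400 × 98.01 = 137.2.
Round up: n₁ = 138, giving n₂ = 2.5 × 138 = 345.

n₁ = 138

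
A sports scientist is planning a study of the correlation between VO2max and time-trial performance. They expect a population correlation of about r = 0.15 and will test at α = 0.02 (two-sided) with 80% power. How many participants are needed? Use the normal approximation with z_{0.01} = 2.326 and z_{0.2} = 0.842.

Fisher's z: C = ½·ln((1+r)/(1−r)) = ½·ln(1.3529) = 0.1511.
n = ((z_{α/2} + z_β)/C)² + 3.
(2.326 + 0.842) / 0.1511 = 3.168 / 0.1511 = 20.966.
n = 20.966² + 3 = 439.58 + 3 = 442.6.
Round up.

n = 443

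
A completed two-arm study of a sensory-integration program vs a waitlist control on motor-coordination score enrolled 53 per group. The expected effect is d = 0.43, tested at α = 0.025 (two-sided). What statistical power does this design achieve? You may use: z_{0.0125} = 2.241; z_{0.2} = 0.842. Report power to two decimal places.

For two equal groups, power = Φ(d·√(n/2) − z_{α/2}).
d·√(n/2) = 0.43 × √(53/2) = 0.43 × 5.148 = 2.214.
z_β = 2.214 − 2.241 = -0.027.
Power = Φ(-0.027) = 0.489.

power ≈ 0.49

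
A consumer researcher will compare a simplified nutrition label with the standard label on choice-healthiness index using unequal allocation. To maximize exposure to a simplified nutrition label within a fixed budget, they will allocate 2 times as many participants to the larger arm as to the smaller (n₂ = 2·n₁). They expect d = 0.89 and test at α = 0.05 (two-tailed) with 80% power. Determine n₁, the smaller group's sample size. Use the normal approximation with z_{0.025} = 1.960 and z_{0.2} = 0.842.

n₁ = 15

With allocation ratio k = n₂/n₁ = 2, Var(x̄₁−x̄₂) = σ²(1/n₁ + 1/(k·n₁)) = σ²·(k+1)/(k·n₁).
So n₁ = (1 + 1/k)·((z_{α/2} + z_β)/d)² = 1.500 × (2.802/0.89)².
n₁ = 1.500 × 9.91 = 14.9.
Round up: n₁ = 15, giving n₂ = 2 × 15 = 30.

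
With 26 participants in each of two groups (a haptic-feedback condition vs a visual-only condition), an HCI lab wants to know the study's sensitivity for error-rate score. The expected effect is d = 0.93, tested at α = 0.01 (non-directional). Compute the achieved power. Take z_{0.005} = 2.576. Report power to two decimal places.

For two equal groups, power = Φ(d·√(n/2) − z_{α/2}).
d·√(n/2) = 0.93 × √(26/2) = 0.93 × 3.606 = 3.353.
z_β = 3.353 − 2.576 = 0.777.
Power = Φ(0.777) = 0.781.

power ≈ 0.78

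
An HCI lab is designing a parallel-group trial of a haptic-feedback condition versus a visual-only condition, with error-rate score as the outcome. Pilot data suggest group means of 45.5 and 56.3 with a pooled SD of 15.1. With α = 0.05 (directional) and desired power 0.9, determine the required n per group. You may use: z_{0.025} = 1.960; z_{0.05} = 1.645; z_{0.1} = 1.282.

Cohen's d = |M₁ − M₂| / SD_pooled = |45.5 − 56.3| / 15.1 = 10.8 / 15.1 = 0.715.
For two independent groups with equal n: n = 2·((z_{α} + z_β) / d)².
z_{α} + z_β = 1.645 + 1.282 = 2.927.
n = 2 × (2.927 / 0.715)² = 2 × 4.094² = 2 × 16.76 = 33.5.
Round up to the next whole participant.

n = 34 per group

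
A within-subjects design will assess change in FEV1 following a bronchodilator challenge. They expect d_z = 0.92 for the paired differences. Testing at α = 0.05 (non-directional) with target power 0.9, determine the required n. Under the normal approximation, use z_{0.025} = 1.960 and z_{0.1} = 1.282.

n = 13 pairs

For a paired (one-sample on differences) test: n = ((z_{α/2} + z_β) / d)².
z_{α/2} + z_β = 1.960 + 1.282 = 3.242.
n = (3.242 / 0.92)² = 3.524² = 12.42.
Round up.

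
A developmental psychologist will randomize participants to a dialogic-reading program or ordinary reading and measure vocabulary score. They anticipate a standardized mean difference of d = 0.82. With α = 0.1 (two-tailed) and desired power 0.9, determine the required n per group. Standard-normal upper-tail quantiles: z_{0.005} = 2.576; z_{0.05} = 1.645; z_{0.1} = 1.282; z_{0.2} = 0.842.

For two independent groups with equal n: n = 2·((z_{α/2} + z_β) / d)².
z_{α/2} + z_β = 1.645 + 1.282 = 2.927.
n = 2 × (2.927 / 0.82)² = 2 × 3.570² = 2 × 12.74 = 25.5.
Round up to the next whole participant.

n = 26 per group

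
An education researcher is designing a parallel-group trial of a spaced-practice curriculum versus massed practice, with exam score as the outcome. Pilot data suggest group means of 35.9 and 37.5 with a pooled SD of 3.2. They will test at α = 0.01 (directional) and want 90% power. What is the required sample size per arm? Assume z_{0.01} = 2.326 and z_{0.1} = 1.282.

n = 105 per group

Cohen's d = |M₁ − M₂| / SD_pooled = |35.9 − 37.5| / 3.2 = 1.6 / 3.2 = 0.500.
For two independent groups with equal n: n = 2·((z_{α} + z_β) / d)².
z_{α} + z_β = 2.326 + 1.282 = 3.608.
n = 2 × (3.608 / 0.500)² = 2 × 7.216² = 2 × 52.07 = 104.1.
Round up to the next whole participant.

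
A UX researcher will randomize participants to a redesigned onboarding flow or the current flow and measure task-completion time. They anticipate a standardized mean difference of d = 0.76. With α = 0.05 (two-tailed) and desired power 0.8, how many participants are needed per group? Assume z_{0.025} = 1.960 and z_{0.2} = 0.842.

n = 28 per group

For two independent groups with equal n: n = 2·((z_{α/2} + z_β) / d)².
z_{α/2} + z_β = 1.960 + 0.842 = 2.802.
n = 2 × (2.802 / 0.76)² = 2 × 3.687² = 2 × 13.59 = 27.2.
Round up to the next whole participant.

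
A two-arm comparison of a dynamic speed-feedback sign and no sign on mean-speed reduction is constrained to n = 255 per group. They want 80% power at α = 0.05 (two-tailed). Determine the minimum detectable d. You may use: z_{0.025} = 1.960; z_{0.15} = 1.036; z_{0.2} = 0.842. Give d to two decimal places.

For two independent groups of n = 255 each: d_min = (z_{α/2} + z_β)·√(2/n).
z-sum = 1.960 + 0.842 = 2.802.
d_min = 2.802 × √(2/255) = 2.802 × 0.0886 = 0.248.

d_min ≈ 0.25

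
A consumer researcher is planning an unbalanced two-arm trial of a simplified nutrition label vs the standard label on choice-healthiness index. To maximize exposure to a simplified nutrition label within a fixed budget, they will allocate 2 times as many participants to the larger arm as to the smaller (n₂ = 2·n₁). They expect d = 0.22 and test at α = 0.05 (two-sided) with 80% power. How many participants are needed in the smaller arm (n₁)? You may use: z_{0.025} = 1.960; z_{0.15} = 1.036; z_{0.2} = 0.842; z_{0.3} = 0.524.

With allocation ratio k = n₂/n₁ = 2, Var(x̄₁−x̄₂) = σ²(1/n₁ + 1/(k·n₁)) = σ²·(k+1)/(k·n₁).
So n₁ = (1 + 1/k)·((z_{α/2} + z_β)/d)² = 1.500 × (2.802/0.22)².
n₁ = 1.500 × 162.21 = 243.3.
Round up: n₁ = 244, giving n₂ = 2 × 244 = 488.

n₁ = 244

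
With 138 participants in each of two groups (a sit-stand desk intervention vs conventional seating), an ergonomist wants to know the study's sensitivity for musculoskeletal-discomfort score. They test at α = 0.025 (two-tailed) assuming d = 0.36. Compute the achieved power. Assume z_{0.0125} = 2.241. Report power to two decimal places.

For two equal groups, power = Φ(d·√(n/2) − z_{α/2}).
d·√(n/2) = 0.36 × √(138/2) = 0.36 × 8.307 = 2.990.
z_β = 2.990 − 2.241 = 0.749.
Power = Φ(0.749) = 0.773.

power ≈ 0.77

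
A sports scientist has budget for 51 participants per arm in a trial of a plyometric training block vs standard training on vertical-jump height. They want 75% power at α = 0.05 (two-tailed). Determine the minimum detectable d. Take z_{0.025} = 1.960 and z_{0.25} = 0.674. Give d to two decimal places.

For two independent groups of n = 51 each: d_min = (z_{α/2} + z_β)·√(2/n).
z-sum = 1.960 + 0.674 = 2.634.
d_min = 2.634 × √(2/51) = 2.634 × 0.1980 = 0.522.

d_min ≈ 0.52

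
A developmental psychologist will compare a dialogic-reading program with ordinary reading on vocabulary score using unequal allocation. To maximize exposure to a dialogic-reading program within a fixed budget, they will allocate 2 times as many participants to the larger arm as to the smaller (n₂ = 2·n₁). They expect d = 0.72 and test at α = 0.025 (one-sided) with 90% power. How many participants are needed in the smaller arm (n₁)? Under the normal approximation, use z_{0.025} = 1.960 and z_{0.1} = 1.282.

With allocation ratio k = n₂/n₁ = 2, Var(x̄₁−x̄₂) = σ²(1/n₁ + 1/(k·n₁)) = σ²·(k+1)/(k·n₁).
So n₁ = (1 + 1/k)·((z_{α} + z_β)/d)² = 1.500 × (3.242/0.72)².
n₁ = 1.500 × 20.28 = 30.4.
Round up: n₁ = 31, giving n₂ = 2 × 31 = 62.

n₁ = 31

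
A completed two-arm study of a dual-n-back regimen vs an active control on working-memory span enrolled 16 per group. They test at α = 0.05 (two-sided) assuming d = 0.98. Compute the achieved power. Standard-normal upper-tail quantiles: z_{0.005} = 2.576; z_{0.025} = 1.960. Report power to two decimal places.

power ≈ 0.79

For two equal groups, power = Φ(d·√(n/2) − z_{α/2}).
d·√(n/2) = 0.98 × √(16/2) = 0.98 × 2.828 = 2.772.
z_β = 2.772 − 1.960 = 0.812.
Power = Φ(0.812) = 0.792.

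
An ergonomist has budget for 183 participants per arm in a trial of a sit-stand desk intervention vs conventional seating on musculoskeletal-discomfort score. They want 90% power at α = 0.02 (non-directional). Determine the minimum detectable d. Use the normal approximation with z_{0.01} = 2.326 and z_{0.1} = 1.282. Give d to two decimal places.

d_min ≈ 0.38

For two independent groups of n = 183 each: d_min = (z_{α/2} + z_β)·√(2/n).
z-sum = 2.326 + 1.282 = 3.608.
d_min = 3.608 × √(2/183) = 3.608 × 0.1045 = 0.377.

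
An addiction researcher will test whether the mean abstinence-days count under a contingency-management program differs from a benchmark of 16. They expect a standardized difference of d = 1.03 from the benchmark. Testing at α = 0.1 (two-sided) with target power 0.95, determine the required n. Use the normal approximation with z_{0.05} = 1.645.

n = 11

For a one-sample test: n = ((z_{α/2} + z_β) / d)².
z_{α/2} + z_β = 1.645 + 1.645 = 3.290.
n = (3.290 / 1.03)² = 3.194² = 10.20.
Round up.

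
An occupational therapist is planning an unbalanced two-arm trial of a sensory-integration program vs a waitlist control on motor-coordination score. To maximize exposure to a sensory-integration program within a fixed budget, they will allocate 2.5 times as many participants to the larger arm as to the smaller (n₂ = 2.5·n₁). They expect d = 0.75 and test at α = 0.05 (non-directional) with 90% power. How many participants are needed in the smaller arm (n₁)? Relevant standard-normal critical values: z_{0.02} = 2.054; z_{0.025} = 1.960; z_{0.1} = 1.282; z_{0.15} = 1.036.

n₁ = 27

With allocation ratio k = n₂/n₁ = 2.5, Var(x̄₁−x̄₂) = σ²(1/n₁ + 1/(k·n₁)) = σ²·(k+1)/(k·n₁).
So n₁ = (1 + 1/k)·((z_{α/2} + z_β)/d)² = 1.400 × (3.242/0.75)².
n₁ = 1.400 × 18.69 = 26.2.
Round up: n₁ = 27, giving n₂ = ⌈2.5 × 27⌉ = ⌈67.5⌉ = 68.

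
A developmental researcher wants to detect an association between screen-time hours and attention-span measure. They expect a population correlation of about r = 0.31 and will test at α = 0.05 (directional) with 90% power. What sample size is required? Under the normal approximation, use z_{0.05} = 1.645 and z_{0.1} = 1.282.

n = 87

Fisher's z: C = ½·ln((1+r)/(1−r)) = ½·ln(1.8986) = 0.3205.
n = ((z_{α} + z_β)/C)² + 3.
(1.645 + 1.282) / 0.3205 = 2.927 / 0.3205 = 9.133.
n = 9.133² + 3 = 83.40 + 3 = 86.4.
Round up.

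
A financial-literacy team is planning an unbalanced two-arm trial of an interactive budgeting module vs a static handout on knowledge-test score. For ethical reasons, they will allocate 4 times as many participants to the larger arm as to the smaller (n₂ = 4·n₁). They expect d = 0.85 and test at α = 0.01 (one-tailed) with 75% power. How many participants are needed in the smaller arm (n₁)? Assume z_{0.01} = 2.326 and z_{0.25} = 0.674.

n₁ = 16

With allocation ratio k = n₂/n₁ = 4, Var(x̄₁−x̄₂) = σ²(1/n₁ + 1/(k·n₁)) = σ²·(k+1)/(k·n₁).
So n₁ = (1 + 1/k)·((z_{α} + z_β)/d)² = 1.250 × (3.000/0.85)².
n₁ = 1.250 × 12.46 = 15.6.
Round up: n₁ = 16, giving n₂ = 4 × 16 = 64.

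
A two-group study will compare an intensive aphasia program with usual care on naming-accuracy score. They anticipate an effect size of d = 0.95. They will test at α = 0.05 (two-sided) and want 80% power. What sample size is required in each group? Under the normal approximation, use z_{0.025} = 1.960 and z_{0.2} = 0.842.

For two independent groups with equal n: n = 2·((z_{α/2} + z_β) / d)².
z_{α/2} + z_β = 1.960 + 0.842 = 2.802.
n = 2 × (2.802 / 0.95)² = 2 × 2.949² = 2 × 8.70 = 17.4.
Round up to the next whole participant.

n = 18 per group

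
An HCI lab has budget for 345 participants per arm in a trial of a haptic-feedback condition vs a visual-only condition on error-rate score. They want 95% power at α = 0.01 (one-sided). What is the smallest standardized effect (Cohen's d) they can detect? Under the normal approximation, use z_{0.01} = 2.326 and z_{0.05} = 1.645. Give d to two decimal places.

d_min ≈ 0.30

For two independent groups of n = 345 each: d_min = (z_{α} + z_β)·√(2/n).
z-sum = 2.326 + 1.645 = 3.971.
d_min = 3.971 × √(2/345) = 3.971 × 0.0761 = 0.302.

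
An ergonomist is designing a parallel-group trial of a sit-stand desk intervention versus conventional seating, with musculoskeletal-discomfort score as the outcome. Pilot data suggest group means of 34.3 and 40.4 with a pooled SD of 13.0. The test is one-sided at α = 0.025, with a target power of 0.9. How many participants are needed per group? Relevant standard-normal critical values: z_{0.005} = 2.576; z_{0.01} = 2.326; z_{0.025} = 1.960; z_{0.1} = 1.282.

n = 96 per group

Cohen's d = |M₁ − M₂| / SD_pooled = |34.3 − 40.4| / 13.0 = 6.1 / 13.0 = 0.469.
For two independent groups with equal n: n = 2·((z_{α} + z_β) / d)².
z_{α} + z_β = 1.960 + 1.282 = 3.242.
n = 2 × (3.242 / 0.469)² = 2 × 6.913² = 2 × 47.78 = 95.6.
Round up to the next whole participant.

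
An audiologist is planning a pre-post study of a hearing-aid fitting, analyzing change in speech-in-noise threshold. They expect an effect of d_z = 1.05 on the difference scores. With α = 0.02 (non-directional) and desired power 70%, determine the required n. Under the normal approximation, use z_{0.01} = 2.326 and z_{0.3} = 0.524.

For a paired (one-sample on differences) test: n = ((z_{α/2} + z_β) / d)².
z_{α/2} + z_β = 2.326 + 0.524 = 2.850.
n = (2.850 / 1.05)² = 2.714² = 7.37.
Round up.

n = 8 pairs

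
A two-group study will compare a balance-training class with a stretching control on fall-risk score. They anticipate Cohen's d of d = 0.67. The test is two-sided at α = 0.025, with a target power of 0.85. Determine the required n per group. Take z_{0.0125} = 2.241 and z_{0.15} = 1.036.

n = 48 per group

For two independent groups with equal n: n = 2·((z_{α/2} + z_β) / d)².
z_{α/2} + z_β = 2.241 + 1.036 = 3.277.
n = 2 × (3.277 / 0.67)² = 2 × 4.891² = 2 × 23.92 = 47.8.
Round up to the next whole participant.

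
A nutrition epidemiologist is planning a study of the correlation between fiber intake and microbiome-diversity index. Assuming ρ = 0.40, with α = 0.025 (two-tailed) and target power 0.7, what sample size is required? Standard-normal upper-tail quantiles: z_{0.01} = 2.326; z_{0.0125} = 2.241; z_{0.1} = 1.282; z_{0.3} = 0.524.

n = 46

Fisher's z: C = ½·ln((1+r)/(1−r)) = ½·ln(2.3333) = 0.4236.
n = ((z_{α/2} + z_β)/C)² + 3.
(2.241 + 0.524) / 0.4236 = 2.765 / 0.4236 = 6.527.
n = 6.527² + 3 = 42.61 + 3 = 45.6.
Round up.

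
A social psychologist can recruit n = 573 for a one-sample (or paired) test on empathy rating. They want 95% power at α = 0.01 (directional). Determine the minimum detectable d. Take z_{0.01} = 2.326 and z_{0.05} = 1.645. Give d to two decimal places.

d_min ≈ 0.17

For a single sample (or paired design) of n = 573: d_min = (z_{α} + z_β)/√n.
z-sum = 2.326 + 1.645 = 3.971.
d_min = 3.971 / √573 = 3.971 / 23.937 = 0.166.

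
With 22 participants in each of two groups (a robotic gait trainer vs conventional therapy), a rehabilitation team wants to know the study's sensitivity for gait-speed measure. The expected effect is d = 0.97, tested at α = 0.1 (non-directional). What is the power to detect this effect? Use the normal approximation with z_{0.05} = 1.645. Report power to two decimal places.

For two equal groups, power = Φ(d·√(n/2) − z_{α/2}).
d·√(n/2) = 0.97 × √(22/2) = 0.97 × 3.317 = 3.217.
z_β = 3.217 − 1.645 = 1.572.
Power = Φ(1.572) = 0.942.

power ≈ 0.94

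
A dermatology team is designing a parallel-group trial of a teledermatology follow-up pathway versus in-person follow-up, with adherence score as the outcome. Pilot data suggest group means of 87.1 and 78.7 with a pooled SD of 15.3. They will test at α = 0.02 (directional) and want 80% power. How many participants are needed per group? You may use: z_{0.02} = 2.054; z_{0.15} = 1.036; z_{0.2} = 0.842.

n = 56 per group

Cohen's d = |M₁ − M₂| / SD_pooled = |87.1 − 78.7| / 15.3 = 8.4 / 15.3 = 0.549.
For two independent groups with equal n: n = 2·((z_{α} + z_β) / d)².
z_{α} + z_β = 2.054 + 0.842 = 2.896.
n = 2 × (2.896 / 0.549)² = 2 × 5.275² = 2 × 27.83 = 55.7.
Round up to the next whole participant.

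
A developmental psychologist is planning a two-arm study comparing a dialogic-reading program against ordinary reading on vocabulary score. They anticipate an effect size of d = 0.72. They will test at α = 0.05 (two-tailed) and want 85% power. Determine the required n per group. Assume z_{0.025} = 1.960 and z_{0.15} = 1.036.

For two independent groups with equal n: n = 2·((z_{α/2} + z_β) / d)².
z_{α/2} + z_β = 1.960 + 1.036 = 2.996.
n = 2 × (2.996 / 0.72)² = 2 × 4.161² = 2 × 17.31 = 34.6.
Round up to the next whole participant.

n = 35 per group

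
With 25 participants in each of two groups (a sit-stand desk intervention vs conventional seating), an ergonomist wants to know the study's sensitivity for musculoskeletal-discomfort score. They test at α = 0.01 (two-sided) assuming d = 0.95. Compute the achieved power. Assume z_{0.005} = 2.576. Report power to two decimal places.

power ≈ 0.78

For two equal groups, power = Φ(d·√(n/2) − z_{α/2}).
d·√(n/2) = 0.95 × √(25/2) = 0.95 × 3.536 = 3.359.
z_β = 3.359 − 2.576 = 0.783.
Power = Φ(0.783) = 0.783.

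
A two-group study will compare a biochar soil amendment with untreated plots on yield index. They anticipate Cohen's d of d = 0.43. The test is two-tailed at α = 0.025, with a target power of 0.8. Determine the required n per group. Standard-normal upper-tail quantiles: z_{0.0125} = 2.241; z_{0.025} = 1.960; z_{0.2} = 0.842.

n = 103 per group

For two independent groups with equal n: n = 2·((z_{α/2} + z_β) / d)².
z_{α/2} + z_β = 2.241 + 0.842 = 3.083.
n = 2 × (3.083 / 0.43)² = 2 × 7.170² = 2 × 51.41 = 102.8.
Round up to the next whole participant.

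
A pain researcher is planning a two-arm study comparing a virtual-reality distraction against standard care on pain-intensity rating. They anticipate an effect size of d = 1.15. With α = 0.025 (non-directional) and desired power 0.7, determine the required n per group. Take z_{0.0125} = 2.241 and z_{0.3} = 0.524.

For two independent groups with equal n: n = 2·((z_{α/2} + z_β) / d)².
z_{α/2} + z_β = 2.241 + 0.524 = 2.765.
n = 2 × (2.765 / 1.15)² = 2 × 2.404² = 2 × 5.78 = 11.6.
Round up to the next whole participant.

n = 12 per group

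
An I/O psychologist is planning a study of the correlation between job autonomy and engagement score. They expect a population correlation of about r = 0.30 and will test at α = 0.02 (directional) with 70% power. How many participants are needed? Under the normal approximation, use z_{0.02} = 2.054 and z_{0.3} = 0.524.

Fisher's z: C = ½·ln((1+r)/(1−r)) = ½·ln(1.8571) = 0.3095.
n = ((z_{α} + z_β)/C)² + 3.
(2.054 + 0.524) / 0.3095 = 2.578 / 0.3095 = 8.330.
n = 8.330² + 3 = 69.38 + 3 = 72.4.
Round up.

n = 73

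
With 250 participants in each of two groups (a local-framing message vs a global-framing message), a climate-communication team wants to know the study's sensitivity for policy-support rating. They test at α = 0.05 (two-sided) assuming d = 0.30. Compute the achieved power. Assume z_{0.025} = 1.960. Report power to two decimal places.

power ≈ 0.92

For two equal groups, power = Φ(d·√(n/2) − z_{α/2}).
d·√(n/2) = 0.30 × √(250/2) = 0.30 × 11.180 = 3.354.
z_β = 3.354 − 1.960 = 1.394.
Power = Φ(1.394) = 0.918.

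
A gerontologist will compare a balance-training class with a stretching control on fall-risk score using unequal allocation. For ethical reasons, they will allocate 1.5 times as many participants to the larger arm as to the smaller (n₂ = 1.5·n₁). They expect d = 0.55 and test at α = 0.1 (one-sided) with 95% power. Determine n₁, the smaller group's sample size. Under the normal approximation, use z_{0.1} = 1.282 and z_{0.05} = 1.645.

With allocation ratio k = n₂/n₁ = 1.5, Var(x̄₁−x̄₂) = σ²(1/n₁ + 1/(k·n₁)) = σ²·(k+1)/(k·n₁).
So n₁ = (1 + 1/k)·((z_{α} + z_β)/d)² = 1.667 × (2.927/0.55)².
n₁ = 1.667 × 28.32 = 47.2.
Round up: n₁ = 48, giving n₂ = 1.5 × 48 = 72.

n₁ = 48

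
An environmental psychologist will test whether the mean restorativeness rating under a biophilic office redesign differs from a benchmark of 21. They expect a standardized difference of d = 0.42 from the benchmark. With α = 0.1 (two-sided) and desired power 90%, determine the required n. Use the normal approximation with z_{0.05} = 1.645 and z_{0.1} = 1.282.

For a one-sample test: n = ((z_{α/2} + z_β) / d)².
z_{α/2} + z_β = 1.645 + 1.282 = 2.927.
n = (2.927 / 0.42)² = 6.969² = 48.57.
Round up.

n = 49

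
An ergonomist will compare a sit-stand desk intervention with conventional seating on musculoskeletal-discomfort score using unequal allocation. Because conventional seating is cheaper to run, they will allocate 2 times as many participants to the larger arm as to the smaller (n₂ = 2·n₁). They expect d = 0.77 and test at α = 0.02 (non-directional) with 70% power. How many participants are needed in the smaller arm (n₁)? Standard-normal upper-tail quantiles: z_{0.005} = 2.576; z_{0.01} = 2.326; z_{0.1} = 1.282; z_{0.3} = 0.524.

n₁ = 21

With allocation ratio k = n₂/n₁ = 2, Var(x̄₁−x̄₂) = σ²(1/n₁ + 1/(k·n₁)) = σ²·(k+1)/(k·n₁).
So n₁ = (1 + 1/k)·((z_{α/2} + z_β)/d)² = 1.500 × (2.850/0.77)².
n₁ = 1.500 × 13.70 = 20.5.
Round up: n₁ = 21, giving n₂ = 2 × 21 = 42.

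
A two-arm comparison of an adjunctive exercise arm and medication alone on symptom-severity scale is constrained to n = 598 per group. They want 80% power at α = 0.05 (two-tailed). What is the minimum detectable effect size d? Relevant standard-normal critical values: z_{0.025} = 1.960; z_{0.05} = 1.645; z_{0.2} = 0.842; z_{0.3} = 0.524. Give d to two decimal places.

d_min ≈ 0.16

For two independent groups of n = 598 each: d_min = (z_{α/2} + z_β)·√(2/n).
z-sum = 1.960 + 0.842 = 2.802.
d_min = 2.802 × √(2/598) = 2.802 × 0.0578 = 0.162.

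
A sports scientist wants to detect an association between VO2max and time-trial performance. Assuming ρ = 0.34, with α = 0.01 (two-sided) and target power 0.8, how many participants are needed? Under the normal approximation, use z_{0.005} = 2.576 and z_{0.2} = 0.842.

n = 97

Fisher's z: C = ½·ln((1+r)/(1−r)) = ½·ln(2.0303) = 0.3541.
n = ((z_{α/2} + z_β)/C)² + 3.
(2.576 + 0.842) / 0.3541 = 3.418 / 0.3541 = 9.653.
n = 9.653² + 3 = 93.17 + 3 = 96.2.
Round up.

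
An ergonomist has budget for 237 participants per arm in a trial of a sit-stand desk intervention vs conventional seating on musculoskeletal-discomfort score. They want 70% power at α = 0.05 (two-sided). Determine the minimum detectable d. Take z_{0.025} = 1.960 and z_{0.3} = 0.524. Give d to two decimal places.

For two independent groups of n = 237 each: d_min = (z_{α/2} + z_β)·√(2/n).
z-sum = 1.960 + 0.524 = 2.484.
d_min = 2.484 × √(2/237) = 2.484 × 0.0919 = 0.228.

d_min ≈ 0.23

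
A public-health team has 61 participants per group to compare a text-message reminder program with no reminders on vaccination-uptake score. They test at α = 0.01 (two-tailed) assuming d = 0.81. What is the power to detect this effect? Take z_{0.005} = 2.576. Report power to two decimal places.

For two equal groups, power = Φ(d·√(n/2) − z_{α/2}).
d·√(n/2) = 0.81 × √(61/2) = 0.81 × 5.523 = 4.473.
z_β = 4.473 − 2.576 = 1.897.
Power = Φ(1.897) = 0.971.

power ≈ 0.97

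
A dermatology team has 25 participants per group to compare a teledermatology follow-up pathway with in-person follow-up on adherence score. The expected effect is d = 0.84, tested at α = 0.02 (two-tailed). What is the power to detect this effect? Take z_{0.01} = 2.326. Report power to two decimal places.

power ≈ 0.74

For two equal groups, power = Φ(d·√(n/2) − z_{α/2}).
d·√(n/2) = 0.84 × √(25/2) = 0.84 × 3.536 = 2.970.
z_β = 2.970 − 2.326 = 0.644.
Power = Φ(0.644) = 0.740.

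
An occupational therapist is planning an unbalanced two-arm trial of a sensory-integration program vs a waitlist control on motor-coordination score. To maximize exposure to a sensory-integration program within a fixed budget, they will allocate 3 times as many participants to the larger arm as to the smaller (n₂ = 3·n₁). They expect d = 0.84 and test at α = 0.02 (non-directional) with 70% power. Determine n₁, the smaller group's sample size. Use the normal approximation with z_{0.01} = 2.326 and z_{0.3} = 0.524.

n₁ = 16

With allocation ratio k = n₂/n₁ = 3, Var(x̄₁−x̄₂) = σ²(1/n₁ + 1/(k·n₁)) = σ²·(k+1)/(k·n₁).
So n₁ = (1 + 1/k)·((z_{α/2} + z_β)/d)² = 1.333 × (2.850/0.84)².
n₁ = 1.333 × 11.51 = 15.3.
Round up: n₁ = 16, giving n₂ = 3 × 16 = 48.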